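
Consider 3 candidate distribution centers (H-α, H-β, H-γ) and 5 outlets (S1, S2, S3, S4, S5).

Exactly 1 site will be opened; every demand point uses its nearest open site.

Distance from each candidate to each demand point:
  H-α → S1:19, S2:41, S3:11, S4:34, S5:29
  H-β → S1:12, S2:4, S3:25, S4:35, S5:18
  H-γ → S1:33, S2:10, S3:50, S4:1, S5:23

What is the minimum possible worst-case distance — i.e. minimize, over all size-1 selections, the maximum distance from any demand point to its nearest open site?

35

Open {H-β}.
  Farthest demand point is S4 at distance 35 (to H-β); all others are ≤ 35.
With {H-α} the worst case is 41.
With {H-γ} the worst case is 50.
No size-1 selection achieves below 35.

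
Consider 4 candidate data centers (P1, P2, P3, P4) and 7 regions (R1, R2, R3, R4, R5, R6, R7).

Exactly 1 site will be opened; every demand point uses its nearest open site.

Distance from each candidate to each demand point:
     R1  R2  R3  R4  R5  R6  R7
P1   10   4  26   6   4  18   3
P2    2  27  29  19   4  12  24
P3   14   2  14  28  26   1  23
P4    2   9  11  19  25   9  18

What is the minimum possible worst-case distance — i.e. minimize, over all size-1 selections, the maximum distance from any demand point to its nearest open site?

25

Open {P4}.
  Farthest demand point is R5 at distance 25 (to P4); all others are ≤ 25.
With {P1} the worst case is 26.
With {P3} the worst case is 28.
No size-1 selection achieves below 25.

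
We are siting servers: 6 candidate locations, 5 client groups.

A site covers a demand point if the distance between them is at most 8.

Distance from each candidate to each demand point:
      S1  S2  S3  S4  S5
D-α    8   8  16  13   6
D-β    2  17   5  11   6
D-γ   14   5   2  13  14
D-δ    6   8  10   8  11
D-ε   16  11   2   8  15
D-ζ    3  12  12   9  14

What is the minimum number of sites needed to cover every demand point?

2

Coverage sets (demand points within 8 of each site):
  D-α: {S1, S2, S5}
  D-β: {S1, S3, S5}
  D-γ: {S2, S3}
  D-δ: {S1, S2, S4}
  D-ε: {S3, S4}
  D-ζ: {S1}
No single site covers all 5 demand points.
But {D-α, D-ε} covers everything, so the minimum is 2.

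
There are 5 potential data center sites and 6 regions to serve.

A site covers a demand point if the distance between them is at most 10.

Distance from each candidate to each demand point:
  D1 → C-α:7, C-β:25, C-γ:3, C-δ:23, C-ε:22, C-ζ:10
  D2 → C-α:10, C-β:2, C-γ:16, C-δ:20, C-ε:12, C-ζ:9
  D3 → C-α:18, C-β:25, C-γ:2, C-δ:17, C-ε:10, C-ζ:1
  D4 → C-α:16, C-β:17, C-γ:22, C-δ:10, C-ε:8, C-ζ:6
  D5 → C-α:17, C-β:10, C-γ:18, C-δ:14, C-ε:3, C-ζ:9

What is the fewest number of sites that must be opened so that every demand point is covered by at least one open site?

3

Coverage sets (demand points within 10 of each site):
  D1: {C-α, C-γ, C-ζ}
  D2: {C-α, C-β, C-ζ}
  D3: {C-γ, C-ε, C-ζ}
  D4: {C-δ, C-ε, C-ζ}
  D5: {C-β, C-ε, C-ζ}
No 2 sites suffice: every size-2 union leaves at least one demand point uncovered.
But {D1, D2, D4} covers everything, so the minimum is 3.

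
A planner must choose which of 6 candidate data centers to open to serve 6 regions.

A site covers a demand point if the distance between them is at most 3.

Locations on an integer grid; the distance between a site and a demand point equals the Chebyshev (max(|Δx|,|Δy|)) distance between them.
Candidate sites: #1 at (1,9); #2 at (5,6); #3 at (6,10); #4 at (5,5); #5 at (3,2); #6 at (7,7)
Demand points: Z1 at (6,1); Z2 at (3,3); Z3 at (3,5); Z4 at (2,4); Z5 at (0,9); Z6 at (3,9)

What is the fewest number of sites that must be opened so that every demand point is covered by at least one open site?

Coverage sets (demand points within 3 of each site):
  #1: {Z5, Z6}
  #2: {Z2, Z3, Z4, Z6}
  #3: {Z6}
  #4: {Z2, Z3, Z4}
  #5: {Z1, Z2, Z3, Z4}
  #6: {}
No single site covers all 6 demand points.
But {#1, #5} covers everything, so the minimum is 2.

2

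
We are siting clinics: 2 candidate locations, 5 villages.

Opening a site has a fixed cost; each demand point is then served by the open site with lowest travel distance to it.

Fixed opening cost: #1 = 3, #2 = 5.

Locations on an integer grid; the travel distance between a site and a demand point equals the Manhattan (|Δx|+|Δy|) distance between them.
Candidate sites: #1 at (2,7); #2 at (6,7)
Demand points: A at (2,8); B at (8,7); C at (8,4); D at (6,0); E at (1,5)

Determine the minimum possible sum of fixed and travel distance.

26

Open {#1, #2}: assign each demand point to its cheapest open site.
  A→#1 1, B→#2 2, C→#2 5, D→#2 7, E→#1 3
  travel distance 18, fixed 8 → total 26.
Compare {#2}: travel distance 26 + fixed 5 = 31.
Compare {#1}: travel distance 30 + fixed 3 = 33.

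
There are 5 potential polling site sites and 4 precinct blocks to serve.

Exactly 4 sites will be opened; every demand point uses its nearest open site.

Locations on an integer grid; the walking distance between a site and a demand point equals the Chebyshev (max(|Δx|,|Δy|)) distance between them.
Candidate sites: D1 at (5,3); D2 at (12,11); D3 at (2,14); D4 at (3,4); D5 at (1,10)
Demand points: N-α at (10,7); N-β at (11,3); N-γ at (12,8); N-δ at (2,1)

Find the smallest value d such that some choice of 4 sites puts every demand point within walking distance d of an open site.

6

Open {D1, D2, D3, D4}.
  Farthest demand point is N-β at walking distance 6 (to D1); all others are ≤ 6.
With {D1, D2, D3, D5} the worst case is 6.
With {D1, D2, D4, D5} the worst case is 6.
No size-4 selection achieves below 6.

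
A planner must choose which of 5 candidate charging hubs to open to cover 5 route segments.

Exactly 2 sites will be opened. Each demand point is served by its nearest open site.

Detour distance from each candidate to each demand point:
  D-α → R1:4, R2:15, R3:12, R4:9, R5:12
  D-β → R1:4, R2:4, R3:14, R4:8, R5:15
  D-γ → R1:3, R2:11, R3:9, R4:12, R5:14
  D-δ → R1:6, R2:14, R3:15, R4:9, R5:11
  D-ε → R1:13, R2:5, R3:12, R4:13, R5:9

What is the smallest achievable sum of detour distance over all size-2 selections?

37

Open {D-β, D-ε}.
  R1→D-β 4, R2→D-β 4, R3→D-ε 12, R4→D-β 8, R5→D-ε 9  ⇒ total 37.
Compare {D-β, D-γ}: total 38.
Compare {D-γ, D-ε}: total 38.
No size-2 selection does better; minimum is 37.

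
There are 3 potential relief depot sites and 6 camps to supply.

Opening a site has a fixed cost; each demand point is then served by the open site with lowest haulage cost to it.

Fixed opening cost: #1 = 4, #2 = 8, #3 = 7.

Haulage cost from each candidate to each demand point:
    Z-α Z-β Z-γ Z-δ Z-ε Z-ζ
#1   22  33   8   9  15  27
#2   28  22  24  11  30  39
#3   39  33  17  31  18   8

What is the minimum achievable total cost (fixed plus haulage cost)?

103

Open {#1, #2, #3}: assign each demand point to its cheapest open site.
  Z-α→#1 22, Z-β→#2 22, Z-γ→#1 8, Z-δ→#1 9, Z-ε→#1 15, Z-ζ→#3 8
  haulage cost 84, fixed 19 → total 103.
Compare {#1, #3}: haulage cost 95 + fixed 11 = 106.
Compare {#1, #2}: haulage cost 103 + fixed 12 = 115.
Compare {#1}: haulage cost 114 + fixed 4 = 118.
All other subsets cost ≥ 106. Minimum total cost: 103.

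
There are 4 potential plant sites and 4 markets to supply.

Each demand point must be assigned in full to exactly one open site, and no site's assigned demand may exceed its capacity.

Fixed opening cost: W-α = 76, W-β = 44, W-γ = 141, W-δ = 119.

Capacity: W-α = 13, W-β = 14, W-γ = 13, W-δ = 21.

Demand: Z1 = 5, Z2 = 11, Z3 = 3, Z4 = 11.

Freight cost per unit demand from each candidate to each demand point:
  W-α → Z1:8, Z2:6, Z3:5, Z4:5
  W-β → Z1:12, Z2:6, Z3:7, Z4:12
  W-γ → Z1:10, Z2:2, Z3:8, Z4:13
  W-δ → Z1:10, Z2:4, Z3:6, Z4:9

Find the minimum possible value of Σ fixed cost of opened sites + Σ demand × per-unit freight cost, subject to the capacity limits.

Open {W-α, W-δ}; cheapest assignment that respects the capacities:
  W-α (cap 13, load 11): Z4 — cost 11×5 = 55
  W-δ (cap 21, load 19): Z1, Z2, Z3 — cost 5×10 + 11×4 + 3×6 = 112
  Shipping 167, fixed 195 → total 362.
  Any other capacity-feasible assignment to {W-α, W-δ} ships for at least 167.
Compare {W-β, W-δ}: its best feasible assignment gives total 396.
Compare {W-α, W-β, W-δ}: its best feasible assignment gives total 406.
Every other set of open sites that can feasibly serve all demand totals ≥ 396 even under its best assignment. Minimum: 362.

362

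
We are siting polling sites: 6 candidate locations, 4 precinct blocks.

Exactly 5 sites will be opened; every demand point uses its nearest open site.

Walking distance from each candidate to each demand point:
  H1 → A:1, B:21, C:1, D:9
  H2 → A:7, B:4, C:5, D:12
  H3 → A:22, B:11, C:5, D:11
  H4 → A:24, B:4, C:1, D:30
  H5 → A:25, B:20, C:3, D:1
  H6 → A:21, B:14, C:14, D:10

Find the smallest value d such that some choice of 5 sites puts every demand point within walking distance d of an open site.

4

Open {H1, H2, H3, H4, H5}.
  Farthest demand point is B at walking distance 4 (to H2); all others are ≤ 4.
With {H1, H2, H3, H5, H6} the worst case is 4.
With {H1, H2, H4, H5, H6} the worst case is 4.
No size-5 selection achieves below 4.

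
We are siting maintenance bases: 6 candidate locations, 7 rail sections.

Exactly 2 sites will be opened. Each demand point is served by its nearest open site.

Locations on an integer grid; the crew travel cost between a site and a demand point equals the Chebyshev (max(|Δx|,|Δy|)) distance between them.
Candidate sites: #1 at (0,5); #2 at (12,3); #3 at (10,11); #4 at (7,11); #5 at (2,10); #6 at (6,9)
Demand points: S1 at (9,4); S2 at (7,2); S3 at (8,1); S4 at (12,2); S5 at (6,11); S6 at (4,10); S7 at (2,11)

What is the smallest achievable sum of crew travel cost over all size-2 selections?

Open {#2, #5}.
  S1→#2 3, S2→#2 5, S3→#2 4, S4→#2 1, S5→#5 4, S6→#5 2, S7→#5 1  ⇒ total 20.
Compare {#2, #6}: total 21.
Compare {#2, #4}: total 22.
No size-2 selection does better; minimum is 20.

20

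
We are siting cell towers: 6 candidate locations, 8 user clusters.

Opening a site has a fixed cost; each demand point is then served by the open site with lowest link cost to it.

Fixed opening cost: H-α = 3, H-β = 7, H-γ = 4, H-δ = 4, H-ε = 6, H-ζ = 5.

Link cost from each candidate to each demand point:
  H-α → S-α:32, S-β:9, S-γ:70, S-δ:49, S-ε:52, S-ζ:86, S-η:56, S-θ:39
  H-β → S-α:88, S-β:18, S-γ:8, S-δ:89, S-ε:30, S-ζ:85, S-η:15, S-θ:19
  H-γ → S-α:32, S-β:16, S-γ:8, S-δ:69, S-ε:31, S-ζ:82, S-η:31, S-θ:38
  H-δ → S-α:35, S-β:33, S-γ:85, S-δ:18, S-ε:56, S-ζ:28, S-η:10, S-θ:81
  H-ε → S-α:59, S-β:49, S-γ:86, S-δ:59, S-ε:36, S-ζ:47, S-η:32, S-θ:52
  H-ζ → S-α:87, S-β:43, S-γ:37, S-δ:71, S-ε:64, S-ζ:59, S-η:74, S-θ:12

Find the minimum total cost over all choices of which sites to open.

Open {H-α, H-γ, H-δ, H-ζ}: assign each demand point to its cheapest open site.
  S-α→H-α 32, S-β→H-α 9, S-γ→H-γ 8, S-δ→H-δ 18, S-ε→H-γ 31, S-ζ→H-δ 28, S-η→H-δ 10, S-θ→H-ζ 12
  link cost 148, fixed 16 → total 164.
Compare {H-α, H-β, H-δ, H-ζ}: link cost 147 + fixed 19 = 166.
Compare {H-α, H-β, H-δ}: link cost 154 + fixed 14 = 168.
Compare {H-γ, H-δ, H-ζ}: link cost 155 + fixed 13 = 168.
All other subsets cost ≥ 166. Minimum total cost: 164.

164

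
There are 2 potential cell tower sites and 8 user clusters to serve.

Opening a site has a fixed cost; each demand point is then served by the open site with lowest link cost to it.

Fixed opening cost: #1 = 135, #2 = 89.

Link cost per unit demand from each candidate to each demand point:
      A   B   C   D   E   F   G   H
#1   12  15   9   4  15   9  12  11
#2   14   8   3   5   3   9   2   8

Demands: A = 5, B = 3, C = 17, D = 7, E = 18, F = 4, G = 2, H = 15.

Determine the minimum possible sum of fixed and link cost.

483

Open {#2}: assign each demand point to its cheapest open site.
  A→#2 5×14=70, B→#2 3×8=24, C→#2 17×3=51, D→#2 7×5=35, E→#2 18×3=54, F→#2 4×9=36, G→#2 2×2=4, H→#2 15×8=120
  link cost 394, fixed 89 → total 483.
Compare {#1, #2}: link cost 377 + fixed 224 = 601.
Compare {#1}: link cost 781 + fixed 135 = 916.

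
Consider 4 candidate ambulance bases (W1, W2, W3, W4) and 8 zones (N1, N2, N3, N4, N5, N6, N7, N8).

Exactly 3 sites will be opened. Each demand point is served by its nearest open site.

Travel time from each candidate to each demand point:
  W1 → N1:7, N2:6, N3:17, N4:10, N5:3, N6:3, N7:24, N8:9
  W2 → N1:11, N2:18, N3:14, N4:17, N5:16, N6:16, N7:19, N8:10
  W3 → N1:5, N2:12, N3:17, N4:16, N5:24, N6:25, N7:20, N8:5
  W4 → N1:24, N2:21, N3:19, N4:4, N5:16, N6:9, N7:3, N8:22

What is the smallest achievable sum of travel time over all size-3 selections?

Open {W1, W3, W4}.
  N1→W3 5, N2→W1 6, N3→W1 17, N4→W4 4, N5→W1 3, N6→W1 3, N7→W4 3, N8→W3 5  ⇒ total 46.
Compare {W1, W2, W4}: total 49.
Compare {W1, W2, W3}: total 65.
No size-3 selection does better; minimum is 46.

46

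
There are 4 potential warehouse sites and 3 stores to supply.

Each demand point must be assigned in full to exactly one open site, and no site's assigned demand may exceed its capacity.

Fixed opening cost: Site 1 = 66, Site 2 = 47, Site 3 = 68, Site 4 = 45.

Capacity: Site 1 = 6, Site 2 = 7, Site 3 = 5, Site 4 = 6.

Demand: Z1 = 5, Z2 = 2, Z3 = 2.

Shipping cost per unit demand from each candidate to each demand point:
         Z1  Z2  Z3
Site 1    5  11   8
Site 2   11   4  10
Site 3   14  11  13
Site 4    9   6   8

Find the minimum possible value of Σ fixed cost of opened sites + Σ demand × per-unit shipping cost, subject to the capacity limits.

164

Open {Site 1, Site 4}; cheapest assignment that respects the capacities:
  Site 1 (cap 6, load 5): Z1 — cost 5×5 = 25
  Site 4 (cap 6, load 4): Z2, Z3 — cost 2×6 + 2×8 = 28
  Shipping 53, fixed 111 → total 164.
  Any other capacity-feasible assignment to {Site 1, Site 4} ships for at least 53.
Compare {Site 2, Site 4}: its best feasible assignment gives total 165.
Compare {Site 1, Site 2}: its best feasible assignment gives total 166.
Every other set of open sites that can feasibly serve all demand totals ≥ 165 even under its best assignment. Minimum: 164.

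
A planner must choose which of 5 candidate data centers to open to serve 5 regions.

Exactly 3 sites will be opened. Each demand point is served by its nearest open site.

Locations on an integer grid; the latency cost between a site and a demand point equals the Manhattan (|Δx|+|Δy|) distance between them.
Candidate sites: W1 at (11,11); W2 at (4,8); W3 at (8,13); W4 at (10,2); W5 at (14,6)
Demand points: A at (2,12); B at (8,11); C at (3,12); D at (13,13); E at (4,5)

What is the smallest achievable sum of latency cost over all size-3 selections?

Open {W1, W2, W3}.
  A→W2 6, B→W3 2, C→W2 5, D→W1 4, E→W2 3  ⇒ total 20.
Compare {W1, W2, W4}: total 21.
Compare {W1, W2, W5}: total 21.
No size-3 selection does better; minimum is 20.

20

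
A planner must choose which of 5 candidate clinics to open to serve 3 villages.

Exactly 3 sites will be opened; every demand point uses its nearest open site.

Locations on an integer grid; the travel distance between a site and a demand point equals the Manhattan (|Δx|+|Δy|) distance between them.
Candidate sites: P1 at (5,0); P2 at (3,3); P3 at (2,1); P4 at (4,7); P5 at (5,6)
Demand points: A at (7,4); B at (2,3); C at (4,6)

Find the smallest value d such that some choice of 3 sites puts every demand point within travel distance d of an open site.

Open {P1, P2, P5}.
  Farthest demand point is A at travel distance 4 (to P5); all others are ≤ 4.
With {P1, P3, P5} the worst case is 4.
With {P2, P3, P5} the worst case is 4.
No size-3 selection achieves below 4.

4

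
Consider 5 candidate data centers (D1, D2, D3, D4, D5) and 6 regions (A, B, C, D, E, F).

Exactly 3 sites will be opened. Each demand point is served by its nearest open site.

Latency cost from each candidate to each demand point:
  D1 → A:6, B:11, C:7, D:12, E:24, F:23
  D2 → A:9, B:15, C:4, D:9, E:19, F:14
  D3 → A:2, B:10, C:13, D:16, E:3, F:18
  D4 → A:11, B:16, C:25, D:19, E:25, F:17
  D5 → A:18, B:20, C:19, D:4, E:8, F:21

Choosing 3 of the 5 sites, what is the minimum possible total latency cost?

37

Open {D2, D3, D5}.
  A→D3 2, B→D3 10, C→D2 4, D→D5 4, E→D3 3, F→D2 14  ⇒ total 37.
Compare {D1, D2, D3}: total 42.
Compare {D2, D3, D4}: total 42.
No size-3 selection does better; minimum is 37.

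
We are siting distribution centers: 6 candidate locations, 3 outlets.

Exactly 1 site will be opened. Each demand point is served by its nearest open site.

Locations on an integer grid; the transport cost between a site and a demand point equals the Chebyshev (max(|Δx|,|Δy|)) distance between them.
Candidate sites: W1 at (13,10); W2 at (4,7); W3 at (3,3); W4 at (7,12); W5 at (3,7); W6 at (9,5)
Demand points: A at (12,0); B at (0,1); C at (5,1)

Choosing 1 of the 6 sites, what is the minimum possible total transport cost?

Open {W3}.
  A→W3 9, B→W3 3, C→W3 2  ⇒ total 14.
Compare {W6}: total 18.
Compare {W2}: total 20.
No size-1 selection does better; minimum is 14.

14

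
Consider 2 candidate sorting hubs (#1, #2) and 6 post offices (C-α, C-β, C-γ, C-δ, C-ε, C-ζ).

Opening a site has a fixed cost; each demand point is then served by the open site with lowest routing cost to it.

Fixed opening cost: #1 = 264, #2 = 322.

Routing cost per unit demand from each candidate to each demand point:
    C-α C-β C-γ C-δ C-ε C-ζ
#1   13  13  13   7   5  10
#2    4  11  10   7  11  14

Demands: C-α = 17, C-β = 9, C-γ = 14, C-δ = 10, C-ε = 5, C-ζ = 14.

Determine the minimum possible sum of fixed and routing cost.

950

Open {#2}: assign each demand point to its cheapest open site.
  C-α→#2 17×4=68, C-β→#2 9×11=99, C-γ→#2 14×10=140, C-δ→#2 10×7=70, C-ε→#2 5×11=55, C-ζ→#2 14×14=196
  routing cost 628, fixed 322 → total 950.
Compare {#1}: routing cost 755 + fixed 264 = 1019.
Compare {#1, #2}: routing cost 542 + fixed 586 = 1128.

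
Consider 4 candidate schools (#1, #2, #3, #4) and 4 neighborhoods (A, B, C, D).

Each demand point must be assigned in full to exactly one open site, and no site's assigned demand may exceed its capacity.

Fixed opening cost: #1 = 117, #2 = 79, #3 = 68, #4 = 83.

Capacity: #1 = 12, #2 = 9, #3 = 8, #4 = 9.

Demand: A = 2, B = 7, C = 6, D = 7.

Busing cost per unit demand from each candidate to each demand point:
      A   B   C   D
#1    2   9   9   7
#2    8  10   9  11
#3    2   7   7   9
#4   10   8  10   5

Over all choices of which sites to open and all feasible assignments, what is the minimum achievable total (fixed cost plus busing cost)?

381

Open {#2, #3, #4}; cheapest assignment that respects the capacities:
  #2 (cap 9, load 7): B — cost 7×10 = 70
  #3 (cap 8, load 8): A, C — cost 2×2 + 6×7 = 46
  #4 (cap 9, load 7): D — cost 7×5 = 35
  Shipping 151, fixed 230 → total 381.
  Any other capacity-feasible assignment to {#2, #3, #4} ships for at least 151.
Compare {#1, #3, #4}: its best feasible assignment gives total 410.
Compare {#1, #2, #3}: its best feasible assignment gives total 420.
Every other set of open sites that can feasibly serve all demand totals ≥ 410 even under its best assignment. Minimum: 381.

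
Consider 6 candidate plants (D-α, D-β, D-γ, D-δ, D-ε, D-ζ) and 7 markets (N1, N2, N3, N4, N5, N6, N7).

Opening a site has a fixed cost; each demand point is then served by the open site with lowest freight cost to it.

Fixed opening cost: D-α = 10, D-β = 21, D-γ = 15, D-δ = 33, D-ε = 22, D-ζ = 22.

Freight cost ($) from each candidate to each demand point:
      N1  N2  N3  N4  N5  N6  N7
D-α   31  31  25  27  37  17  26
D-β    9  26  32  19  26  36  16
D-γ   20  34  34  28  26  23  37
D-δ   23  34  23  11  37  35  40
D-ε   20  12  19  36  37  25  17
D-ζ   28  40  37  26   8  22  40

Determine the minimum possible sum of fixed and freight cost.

Open {D-ε, D-ζ}: assign each demand point to its cheapest open site.
  N1→D-ε 20, N2→D-ε 12, N3→D-ε 19, N4→D-ζ 26, N5→D-ζ 8, N6→D-ζ 22, N7→D-ε 17
  freight cost 124, fixed 44 → total 168.
Compare {D-α, D-β}: freight cost 138 + fixed 31 = 169.
Compare {D-β, D-ε}: freight cost 126 + fixed 43 = 169.
Compare {D-β, D-ε, D-ζ}: freight cost 105 + fixed 65 = 170.
All other subsets cost ≥ 169. Minimum total cost: 168.

168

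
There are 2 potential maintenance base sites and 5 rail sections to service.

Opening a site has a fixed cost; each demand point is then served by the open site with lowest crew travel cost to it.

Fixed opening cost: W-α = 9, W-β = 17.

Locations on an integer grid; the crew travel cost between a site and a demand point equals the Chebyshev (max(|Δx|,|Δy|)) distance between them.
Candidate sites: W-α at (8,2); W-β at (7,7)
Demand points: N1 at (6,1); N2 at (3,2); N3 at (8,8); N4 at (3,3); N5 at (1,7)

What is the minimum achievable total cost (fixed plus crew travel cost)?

34

Open {W-α}: assign each demand point to its cheapest open site.
  N1→W-α 2, N2→W-α 5, N3→W-α 6, N4→W-α 5, N5→W-α 7
  crew travel cost 25, fixed 9 → total 34.
Compare {W-β}: crew travel cost 22 + fixed 17 = 39.
Compare {W-α, W-β}: crew travel cost 18 + fixed 26 = 44.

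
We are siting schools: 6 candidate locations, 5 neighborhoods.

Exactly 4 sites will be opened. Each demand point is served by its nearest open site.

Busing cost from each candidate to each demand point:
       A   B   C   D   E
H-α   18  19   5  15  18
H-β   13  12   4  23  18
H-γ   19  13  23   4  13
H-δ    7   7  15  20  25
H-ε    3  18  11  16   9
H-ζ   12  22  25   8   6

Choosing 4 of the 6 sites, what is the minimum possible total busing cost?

Open {H-β, H-γ, H-δ, H-ε}.
  A→H-ε 3, B→H-δ 7, C→H-β 4, D→H-γ 4, E→H-ε 9  ⇒ total 27.
Compare {H-α, H-γ, H-δ, H-ε}: total 28.
Compare {H-β, H-γ, H-δ, H-ζ}: total 28.
No size-4 selection does better; minimum is 27.

27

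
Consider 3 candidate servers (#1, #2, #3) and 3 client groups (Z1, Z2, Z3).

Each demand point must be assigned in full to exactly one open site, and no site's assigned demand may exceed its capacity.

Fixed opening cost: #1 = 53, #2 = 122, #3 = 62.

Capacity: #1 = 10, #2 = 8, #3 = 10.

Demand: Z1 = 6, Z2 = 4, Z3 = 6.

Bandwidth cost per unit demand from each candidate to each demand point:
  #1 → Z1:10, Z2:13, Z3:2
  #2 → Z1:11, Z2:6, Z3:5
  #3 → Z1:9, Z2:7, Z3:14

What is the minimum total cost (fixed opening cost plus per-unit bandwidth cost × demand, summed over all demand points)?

209

Open {#1, #3}; cheapest assignment that respects the capacities:
  #1 (cap 10, load 6): Z3 — cost 6×2 = 12
  #3 (cap 10, load 10): Z1, Z2 — cost 6×9 + 4×7 = 82
  Shipping 94, fixed 115 → total 209.
  Any other capacity-feasible assignment to {#1, #3} ships for at least 94.
Compare {#2, #3}: its best feasible assignment gives total 296.
Compare {#1, #2}: its best feasible assignment gives total 305.
Every other set of open sites that can feasibly serve all demand totals ≥ 296 even under its best assignment. Minimum: 209.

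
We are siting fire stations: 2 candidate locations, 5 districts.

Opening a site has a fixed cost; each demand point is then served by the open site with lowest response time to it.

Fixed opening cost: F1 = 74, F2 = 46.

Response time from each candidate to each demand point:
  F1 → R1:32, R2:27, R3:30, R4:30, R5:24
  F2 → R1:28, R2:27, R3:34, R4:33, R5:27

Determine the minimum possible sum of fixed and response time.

195

Open {F2}: assign each demand point to its cheapest open site.
  R1→F2 28, R2→F2 27, R3→F2 34, R4→F2 33, R5→F2 27
  response time 149, fixed 46 → total 195.
Compare {F1}: response time 143 + fixed 74 = 217.
Compare {F1, F2}: response time 139 + fixed 120 = 259.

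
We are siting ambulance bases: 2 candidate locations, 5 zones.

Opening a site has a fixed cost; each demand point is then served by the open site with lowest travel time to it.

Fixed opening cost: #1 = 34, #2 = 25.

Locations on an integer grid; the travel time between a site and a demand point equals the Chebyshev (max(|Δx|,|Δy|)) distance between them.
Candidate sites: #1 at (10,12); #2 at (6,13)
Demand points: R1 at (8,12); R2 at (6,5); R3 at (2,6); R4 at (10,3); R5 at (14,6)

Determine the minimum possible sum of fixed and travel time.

Open {#2}: assign each demand point to its cheapest open site.
  R1→#2 2, R2→#2 8, R3→#2 7, R4→#2 10, R5→#2 8
  travel time 35, fixed 25 → total 60.
Compare {#1}: travel time 32 + fixed 34 = 66.
Compare {#1, #2}: travel time 31 + fixed 59 = 90.

60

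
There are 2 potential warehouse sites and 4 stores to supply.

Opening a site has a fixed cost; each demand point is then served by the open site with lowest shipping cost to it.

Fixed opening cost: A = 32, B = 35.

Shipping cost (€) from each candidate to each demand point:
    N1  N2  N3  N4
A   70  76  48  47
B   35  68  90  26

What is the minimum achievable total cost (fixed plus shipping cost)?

Open {A, B}: assign each demand point to its cheapest open site.
  N1→B 35, N2→B 68, N3→A 48, N4→B 26
  shipping cost 177, fixed 67 → total 244.
Compare {B}: shipping cost 219 + fixed 35 = 254.
Compare {A}: shipping cost 241 + fixed 32 = 273.

244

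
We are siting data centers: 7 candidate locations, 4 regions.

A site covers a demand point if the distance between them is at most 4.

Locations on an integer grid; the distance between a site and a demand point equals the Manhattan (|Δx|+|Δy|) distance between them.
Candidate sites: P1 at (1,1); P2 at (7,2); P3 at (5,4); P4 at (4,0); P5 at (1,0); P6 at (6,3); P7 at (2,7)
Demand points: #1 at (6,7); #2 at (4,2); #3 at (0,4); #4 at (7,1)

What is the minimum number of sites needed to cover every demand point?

Coverage sets (demand points within 4 of each site):
  P1: {#2, #3}
  P2: {#2, #4}
  P3: {#1, #2}
  P4: {#2, #4}
  P5: {}
  P6: {#1, #2, #4}
  P7: {#1}
No single site covers all 4 demand points.
But {P1, P6} covers everything, so the minimum is 2.

2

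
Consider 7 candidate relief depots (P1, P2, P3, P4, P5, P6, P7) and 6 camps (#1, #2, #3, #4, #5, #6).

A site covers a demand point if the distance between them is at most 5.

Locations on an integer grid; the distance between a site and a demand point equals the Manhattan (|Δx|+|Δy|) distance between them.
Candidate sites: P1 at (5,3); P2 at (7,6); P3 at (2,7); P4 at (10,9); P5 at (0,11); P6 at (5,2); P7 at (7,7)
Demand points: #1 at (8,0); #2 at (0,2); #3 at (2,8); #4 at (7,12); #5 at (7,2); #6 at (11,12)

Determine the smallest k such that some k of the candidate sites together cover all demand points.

4

Coverage sets (demand points within 5 of each site):
  P1: {#5}
  P2: {#5}
  P3: {#3}
  P4: {#6}
  P5: {#3}
  P6: {#1, #2, #5}
  P7: {#4, #5}
No 3 sites suffice: every size-3 union leaves at least one demand point uncovered.
But {P3, P4, P6, P7} covers everything, so the minimum is 4.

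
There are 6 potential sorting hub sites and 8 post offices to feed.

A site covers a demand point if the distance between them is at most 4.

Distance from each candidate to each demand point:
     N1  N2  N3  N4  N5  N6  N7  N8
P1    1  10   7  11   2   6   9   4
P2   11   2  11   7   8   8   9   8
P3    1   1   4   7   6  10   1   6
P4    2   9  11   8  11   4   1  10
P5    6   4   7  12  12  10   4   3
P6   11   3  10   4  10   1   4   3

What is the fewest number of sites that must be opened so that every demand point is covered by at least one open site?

Coverage sets (demand points within 4 of each site):
  P1: {N1, N5, N8}
  P2: {N2}
  P3: {N1, N2, N3, N7}
  P4: {N1, N6, N7}
  P5: {N2, N7, N8}
  P6: {N2, N4, N6, N7, N8}
No 2 sites suffice: every size-2 union leaves at least one demand point uncovered.
But {P1, P3, P6} covers everything, so the minimum is 3.

3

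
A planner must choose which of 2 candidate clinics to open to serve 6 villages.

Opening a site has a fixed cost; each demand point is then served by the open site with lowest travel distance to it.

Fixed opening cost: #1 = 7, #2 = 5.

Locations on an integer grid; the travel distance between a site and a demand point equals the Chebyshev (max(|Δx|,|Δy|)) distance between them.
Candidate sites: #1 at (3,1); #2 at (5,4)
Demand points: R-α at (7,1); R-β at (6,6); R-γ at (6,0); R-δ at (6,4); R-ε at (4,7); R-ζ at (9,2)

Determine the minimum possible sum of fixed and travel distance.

Open {#2}: assign each demand point to its cheapest open site.
  R-α→#2 3, R-β→#2 2, R-γ→#2 4, R-δ→#2 1, R-ε→#2 3, R-ζ→#2 4
  travel distance 17, fixed 5 → total 22.
Compare {#1, #2}: travel distance 16 + fixed 12 = 28.
Compare {#1}: travel distance 27 + fixed 7 = 34.

22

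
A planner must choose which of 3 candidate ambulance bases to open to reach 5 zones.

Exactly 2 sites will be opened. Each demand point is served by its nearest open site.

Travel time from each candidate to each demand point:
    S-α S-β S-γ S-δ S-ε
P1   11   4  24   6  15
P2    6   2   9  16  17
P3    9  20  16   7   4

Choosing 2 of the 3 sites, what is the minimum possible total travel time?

28

Open {P2, P3}.
  S-α→P2 6, S-β→P2 2, S-γ→P2 9, S-δ→P3 7, S-ε→P3 4  ⇒ total 28.
Compare {P1, P2}: total 38.
Compare {P1, P3}: total 39.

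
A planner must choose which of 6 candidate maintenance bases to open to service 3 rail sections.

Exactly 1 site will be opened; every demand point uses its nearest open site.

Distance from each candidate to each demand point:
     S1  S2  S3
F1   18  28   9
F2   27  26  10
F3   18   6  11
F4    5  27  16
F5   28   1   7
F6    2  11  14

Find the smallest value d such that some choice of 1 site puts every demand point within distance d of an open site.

14

Open {F6}.
  Farthest demand point is S3 at distance 14 (to F6); all others are ≤ 14.
With {F3} the worst case is 18.
With {F2} the worst case is 27.
No size-1 selection achieves below 14.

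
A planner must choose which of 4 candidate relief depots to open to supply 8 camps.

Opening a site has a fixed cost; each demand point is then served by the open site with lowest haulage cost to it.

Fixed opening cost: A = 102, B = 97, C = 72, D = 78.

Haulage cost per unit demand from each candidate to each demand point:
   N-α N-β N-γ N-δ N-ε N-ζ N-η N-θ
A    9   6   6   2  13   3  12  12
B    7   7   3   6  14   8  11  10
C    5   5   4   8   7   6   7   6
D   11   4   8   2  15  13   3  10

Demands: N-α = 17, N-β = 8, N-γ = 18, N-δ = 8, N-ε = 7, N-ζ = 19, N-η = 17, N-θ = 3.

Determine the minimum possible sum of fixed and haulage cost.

Open {C, D}: assign each demand point to its cheapest open site.
  N-α→C 17×5=85, N-β→D 8×4=32, N-γ→C 18×4=72, N-δ→D 8×2=16, N-ε→C 7×7=49, N-ζ→C 19×6=114, N-η→D 17×3=51, N-θ→C 3×6=18
  haulage cost 437, fixed 150 → total 587.
Compare {A, C}: haulage cost 456 + fixed 174 = 630.
Compare {A, C, D}: haulage cost 380 + fixed 252 = 632.
Compare {C}: haulage cost 561 + fixed 72 = 633.
All other subsets cost ≥ 630. Minimum total cost: 587.

587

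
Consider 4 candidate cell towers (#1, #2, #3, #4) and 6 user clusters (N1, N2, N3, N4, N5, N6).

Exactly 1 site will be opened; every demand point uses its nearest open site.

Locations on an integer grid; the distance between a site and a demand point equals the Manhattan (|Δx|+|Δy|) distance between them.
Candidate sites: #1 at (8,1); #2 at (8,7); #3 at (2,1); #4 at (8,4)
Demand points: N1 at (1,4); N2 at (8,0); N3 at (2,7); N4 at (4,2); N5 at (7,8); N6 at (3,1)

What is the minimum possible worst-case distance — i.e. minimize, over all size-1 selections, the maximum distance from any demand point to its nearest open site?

Open {#4}.
  Farthest demand point is N3 at distance 9 (to #4); all others are ≤ 9.
With {#2} the worst case is 11.
With {#1} the worst case is 12.
No size-1 selection achieves below 9.

9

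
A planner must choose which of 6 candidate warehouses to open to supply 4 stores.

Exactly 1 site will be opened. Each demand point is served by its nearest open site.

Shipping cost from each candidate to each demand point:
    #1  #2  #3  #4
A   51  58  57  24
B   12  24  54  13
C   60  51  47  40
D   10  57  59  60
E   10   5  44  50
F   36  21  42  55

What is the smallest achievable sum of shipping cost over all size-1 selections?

103

Open {B}.
  #1→B 12, #2→B 24, #3→B 54, #4→B 13  ⇒ total 103.
Compare {E}: total 109.
Compare {F}: total 154.
No size-1 selection does better; minimum is 103.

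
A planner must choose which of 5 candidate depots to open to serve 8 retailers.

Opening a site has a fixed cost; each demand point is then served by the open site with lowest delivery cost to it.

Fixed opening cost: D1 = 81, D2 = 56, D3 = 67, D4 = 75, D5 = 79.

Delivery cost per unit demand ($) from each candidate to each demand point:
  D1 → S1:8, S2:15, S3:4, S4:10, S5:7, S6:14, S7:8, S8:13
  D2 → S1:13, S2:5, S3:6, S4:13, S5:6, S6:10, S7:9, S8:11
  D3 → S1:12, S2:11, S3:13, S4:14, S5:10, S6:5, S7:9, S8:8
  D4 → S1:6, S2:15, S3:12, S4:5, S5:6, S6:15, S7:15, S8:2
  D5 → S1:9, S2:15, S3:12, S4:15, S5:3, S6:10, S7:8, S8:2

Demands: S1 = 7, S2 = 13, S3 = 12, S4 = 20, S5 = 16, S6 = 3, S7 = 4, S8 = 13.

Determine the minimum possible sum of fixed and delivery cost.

598

Open {D2, D4}: assign each demand point to its cheapest open site.
  S1→D4 7×6=42, S2→D2 13×5=65, S3→D2 12×6=72, S4→D4 20×5=100, S5→D2 16×6=96, S6→D2 3×10=30, S7→D2 4×9=36, S8→D4 13×2=26
  delivery cost 467, fixed 131 → total 598.
Compare {D2, D4, D5}: delivery cost 415 + fixed 210 = 625.
Compare {D2, D3, D4}: delivery cost 452 + fixed 198 = 650.
Compare {D1, D2, D4}: delivery cost 439 + fixed 212 = 651.
All other subsets cost ≥ 625. Minimum total cost: 598.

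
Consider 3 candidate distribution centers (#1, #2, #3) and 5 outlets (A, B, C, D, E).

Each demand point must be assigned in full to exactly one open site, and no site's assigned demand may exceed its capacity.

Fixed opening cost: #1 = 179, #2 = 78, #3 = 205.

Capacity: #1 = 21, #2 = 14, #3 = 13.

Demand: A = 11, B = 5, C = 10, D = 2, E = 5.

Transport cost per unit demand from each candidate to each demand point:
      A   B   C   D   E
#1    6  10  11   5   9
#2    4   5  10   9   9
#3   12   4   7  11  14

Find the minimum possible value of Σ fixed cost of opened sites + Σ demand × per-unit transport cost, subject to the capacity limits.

521

Open {#1, #2}; cheapest assignment that respects the capacities:
  #1 (cap 21, load 21): A, C — cost 11×6 + 10×11 = 176
  #2 (cap 14, load 12): B, D, E — cost 5×5 + 2×9 + 5×9 = 88
  Shipping 264, fixed 257 → total 521.
  Any other capacity-feasible assignment to {#1, #2} ships for at least 264.
Compare {#1, #3}: its best feasible assignment gives total 637.
Compare {#1, #2, #3}: its best feasible assignment gives total 678.
Every other set of open sites that can feasibly serve all demand totals ≥ 637 even under its best assignment. Minimum: 521.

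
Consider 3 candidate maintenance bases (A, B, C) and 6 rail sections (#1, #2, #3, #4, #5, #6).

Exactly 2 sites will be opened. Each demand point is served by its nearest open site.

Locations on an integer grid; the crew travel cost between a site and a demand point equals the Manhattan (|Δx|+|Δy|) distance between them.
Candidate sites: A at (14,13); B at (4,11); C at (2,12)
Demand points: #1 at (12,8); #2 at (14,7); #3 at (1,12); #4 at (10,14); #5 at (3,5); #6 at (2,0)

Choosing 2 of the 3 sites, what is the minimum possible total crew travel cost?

39

Open {A, C}.
  #1→A 7, #2→A 6, #3→C 1, #4→A 5, #5→C 8, #6→C 12  ⇒ total 39.
Compare {A, B}: total 42.
Compare {B, C}: total 54.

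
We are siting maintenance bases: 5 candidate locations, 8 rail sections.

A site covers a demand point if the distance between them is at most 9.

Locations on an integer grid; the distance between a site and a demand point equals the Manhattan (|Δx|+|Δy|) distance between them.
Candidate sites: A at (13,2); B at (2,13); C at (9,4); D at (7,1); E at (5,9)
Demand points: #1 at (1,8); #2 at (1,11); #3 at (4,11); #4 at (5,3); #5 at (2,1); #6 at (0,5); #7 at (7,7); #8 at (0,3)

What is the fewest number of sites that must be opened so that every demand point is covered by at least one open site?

Coverage sets (demand points within 9 of each site):
  A: {#4}
  B: {#1, #2, #3}
  C: {#4, #7}
  D: {#4, #5, #7, #8}
  E: {#1, #2, #3, #4, #6, #7}
No single site covers all 8 demand points.
But {D, E} covers everything, so the minimum is 2.

2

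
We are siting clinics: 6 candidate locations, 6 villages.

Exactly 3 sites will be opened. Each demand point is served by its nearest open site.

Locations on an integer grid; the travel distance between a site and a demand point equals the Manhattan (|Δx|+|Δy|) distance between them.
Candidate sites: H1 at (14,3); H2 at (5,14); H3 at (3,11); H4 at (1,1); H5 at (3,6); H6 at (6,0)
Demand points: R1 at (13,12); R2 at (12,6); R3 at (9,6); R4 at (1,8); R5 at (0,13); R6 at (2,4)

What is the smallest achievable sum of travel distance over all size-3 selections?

Open {H1, H3, H5}.
  R1→H1 10, R2→H1 5, R3→H5 6, R4→H5 4, R5→H3 5, R6→H5 3  ⇒ total 33.
Compare {H1, H2, H5}: total 34.
Compare {H1, H3, H4}: total 37.
No size-3 selection does better; minimum is 33.

33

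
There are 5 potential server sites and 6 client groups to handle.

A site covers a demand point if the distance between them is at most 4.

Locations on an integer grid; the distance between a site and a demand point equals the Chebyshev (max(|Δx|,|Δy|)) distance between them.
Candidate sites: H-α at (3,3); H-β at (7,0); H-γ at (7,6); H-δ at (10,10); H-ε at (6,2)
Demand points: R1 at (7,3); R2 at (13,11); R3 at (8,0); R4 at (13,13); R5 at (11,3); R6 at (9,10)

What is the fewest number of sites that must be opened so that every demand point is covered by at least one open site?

2

Coverage sets (demand points within 4 of each site):
  H-α: {R1}
  H-β: {R1, R3, R5}
  H-γ: {R1, R5, R6}
  H-δ: {R2, R4, R6}
  H-ε: {R1, R3}
No single site covers all 6 demand points.
But {H-β, H-δ} covers everything, so the minimum is 2.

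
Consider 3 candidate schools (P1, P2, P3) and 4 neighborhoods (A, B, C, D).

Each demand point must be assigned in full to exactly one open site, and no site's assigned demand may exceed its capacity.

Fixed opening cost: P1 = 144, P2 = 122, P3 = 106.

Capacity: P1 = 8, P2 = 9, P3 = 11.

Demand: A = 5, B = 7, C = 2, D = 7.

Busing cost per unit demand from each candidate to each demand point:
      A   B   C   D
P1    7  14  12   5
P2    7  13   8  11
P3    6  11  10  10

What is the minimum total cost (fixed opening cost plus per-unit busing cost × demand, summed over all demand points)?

Open {P1, P2, P3}; cheapest assignment that respects the capacities:
  P1 (cap 8, load 7): D — cost 7×5 = 35
  P2 (cap 9, load 7): A, C — cost 5×7 + 2×8 = 51
  P3 (cap 11, load 7): B — cost 7×11 = 77
  Shipping 163, fixed 372 → total 535.
  Any other capacity-feasible assignment to {P1, P2, P3} ships for at least 163.
Total demand is 21 and no other set of sites has combined capacity ≥ 21, so {P1, P2, P3} is the only feasible choice of open sites. Minimum: 535.

535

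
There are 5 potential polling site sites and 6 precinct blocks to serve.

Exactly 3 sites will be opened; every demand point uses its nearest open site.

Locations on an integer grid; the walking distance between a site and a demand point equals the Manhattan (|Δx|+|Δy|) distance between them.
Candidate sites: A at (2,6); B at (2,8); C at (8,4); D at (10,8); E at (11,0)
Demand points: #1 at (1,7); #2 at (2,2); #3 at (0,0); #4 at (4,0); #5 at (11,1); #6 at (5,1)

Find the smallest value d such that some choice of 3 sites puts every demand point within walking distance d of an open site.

8

Open {A, B, C}.
  Farthest demand point is #3 at walking distance 8 (to A); all others are ≤ 8.
With {A, B, D} the worst case is 8.
With {A, B, E} the worst case is 8.
No size-3 selection achieves below 8.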